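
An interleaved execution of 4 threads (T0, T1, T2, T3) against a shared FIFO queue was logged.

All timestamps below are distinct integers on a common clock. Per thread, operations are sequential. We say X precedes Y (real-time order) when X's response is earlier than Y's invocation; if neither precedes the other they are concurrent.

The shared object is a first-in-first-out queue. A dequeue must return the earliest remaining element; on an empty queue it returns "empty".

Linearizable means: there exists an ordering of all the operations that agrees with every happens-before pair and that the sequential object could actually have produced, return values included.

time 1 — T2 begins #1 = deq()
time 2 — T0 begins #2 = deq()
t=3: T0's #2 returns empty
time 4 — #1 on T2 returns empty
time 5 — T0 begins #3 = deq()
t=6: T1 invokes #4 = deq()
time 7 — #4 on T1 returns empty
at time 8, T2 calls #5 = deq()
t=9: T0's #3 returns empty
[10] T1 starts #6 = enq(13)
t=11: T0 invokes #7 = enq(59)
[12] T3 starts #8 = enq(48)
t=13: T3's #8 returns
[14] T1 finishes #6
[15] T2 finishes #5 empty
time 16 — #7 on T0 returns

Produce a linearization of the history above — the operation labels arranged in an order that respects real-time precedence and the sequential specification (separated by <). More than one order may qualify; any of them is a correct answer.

step 1: #1 deq() → empty — queue <>
step 2: #2 deq() → empty — queue <>
step 3: #3 deq() → empty — queue <>
step 4: #4 deq() → empty — queue <>
step 5: #5 deq() → empty — queue <>
step 6: #6 enq(13) — queue <13>
step 7: #7 enq(59) — queue <13,59>
step 8: #8 enq(48) — queue <13,59,48>

#1 < #2 < #3 < #4 < #5 < #6 < #7 < #8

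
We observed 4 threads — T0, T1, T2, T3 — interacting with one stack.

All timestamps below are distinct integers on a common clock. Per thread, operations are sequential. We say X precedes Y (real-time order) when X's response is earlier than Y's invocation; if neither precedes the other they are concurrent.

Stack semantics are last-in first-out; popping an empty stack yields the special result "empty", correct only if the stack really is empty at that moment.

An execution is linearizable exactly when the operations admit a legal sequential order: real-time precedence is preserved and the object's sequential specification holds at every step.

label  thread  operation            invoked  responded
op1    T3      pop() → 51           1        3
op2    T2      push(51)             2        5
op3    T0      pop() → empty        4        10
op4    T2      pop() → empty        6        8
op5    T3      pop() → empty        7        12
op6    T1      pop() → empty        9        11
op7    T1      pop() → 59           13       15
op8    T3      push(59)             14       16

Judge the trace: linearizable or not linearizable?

linearizable

witness order: op2, op1, op3, op4, op5, op6, op8, op7
after step 1 (op2 push(51)): stack <51>
after step 2 (op1 pop() → 51): stack <>
after step 3 (op3 pop() → empty): stack <>
after step 4 (op4 pop() → empty): stack <>
after step 5 (op5 pop() → empty): stack <>
after step 6 (op6 pop() → empty): stack <>
after step 7 (op8 push(59)): stack <59>
after step 8 (op7 pop() → 59): stack <>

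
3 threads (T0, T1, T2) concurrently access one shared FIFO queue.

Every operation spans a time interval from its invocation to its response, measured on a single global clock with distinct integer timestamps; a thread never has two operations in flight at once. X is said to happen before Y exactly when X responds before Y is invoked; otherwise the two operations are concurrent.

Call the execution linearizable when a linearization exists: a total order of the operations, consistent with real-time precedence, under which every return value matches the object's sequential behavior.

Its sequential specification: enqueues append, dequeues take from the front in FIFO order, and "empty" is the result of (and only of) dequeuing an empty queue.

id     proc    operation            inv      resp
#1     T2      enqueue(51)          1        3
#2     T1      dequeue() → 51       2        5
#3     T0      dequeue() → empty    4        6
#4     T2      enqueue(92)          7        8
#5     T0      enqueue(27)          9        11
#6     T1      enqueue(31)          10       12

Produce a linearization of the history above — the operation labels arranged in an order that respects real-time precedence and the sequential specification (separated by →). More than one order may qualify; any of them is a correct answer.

#1 → #2 → #3 → #4 → #5 → #6

step 1: #1 enqueue(51) — queue <51>
step 2: #2 dequeue() → 51 — queue <>
step 3: #3 dequeue() → empty — queue <>
step 4: #4 enqueue(92) — queue <92>
step 5: #5 enqueue(27) — queue <92,27>
step 6: #6 enqueue(31) — queue <92,27,31>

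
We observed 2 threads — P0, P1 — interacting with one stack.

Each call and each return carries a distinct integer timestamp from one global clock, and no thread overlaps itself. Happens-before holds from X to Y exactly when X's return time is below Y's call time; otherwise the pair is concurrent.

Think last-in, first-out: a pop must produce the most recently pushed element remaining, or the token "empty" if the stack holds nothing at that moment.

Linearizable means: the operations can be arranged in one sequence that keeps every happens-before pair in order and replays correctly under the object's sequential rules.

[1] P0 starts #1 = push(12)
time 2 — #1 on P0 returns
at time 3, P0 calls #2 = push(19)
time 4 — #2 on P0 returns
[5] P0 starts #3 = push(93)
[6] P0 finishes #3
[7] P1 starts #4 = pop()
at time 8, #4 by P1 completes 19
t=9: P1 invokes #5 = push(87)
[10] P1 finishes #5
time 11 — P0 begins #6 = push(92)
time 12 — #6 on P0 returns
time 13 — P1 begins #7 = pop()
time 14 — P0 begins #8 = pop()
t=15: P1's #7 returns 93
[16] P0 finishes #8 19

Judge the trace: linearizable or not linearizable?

already the first 8 events (up to #4's response at time 8) admit no linearization; the first 7 still do
the sole real-time-consistent order of 4 completed operations fails the stack replay
one such order, #1, #2, #3, #4, breaks at step 4 where #4 pop() → 19 is illegal

not linearizable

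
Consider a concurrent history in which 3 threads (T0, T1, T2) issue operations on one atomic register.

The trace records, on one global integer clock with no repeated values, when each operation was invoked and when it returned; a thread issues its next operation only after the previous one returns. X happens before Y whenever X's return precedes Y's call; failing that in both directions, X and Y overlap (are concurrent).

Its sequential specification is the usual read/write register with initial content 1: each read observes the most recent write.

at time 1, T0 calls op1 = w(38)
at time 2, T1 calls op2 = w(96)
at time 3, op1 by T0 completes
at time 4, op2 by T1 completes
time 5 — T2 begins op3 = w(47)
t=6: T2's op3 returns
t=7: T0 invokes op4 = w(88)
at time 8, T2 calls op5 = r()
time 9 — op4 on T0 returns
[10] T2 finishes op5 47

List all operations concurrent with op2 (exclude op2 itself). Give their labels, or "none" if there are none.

op1

op2 spans [2,4]: anything still running between times 2 and 4 counts as concurrent
op1 [1,3]: concurrent
op3 [5,6]: after
op4 [7,9]: after
op5 [8,10]: after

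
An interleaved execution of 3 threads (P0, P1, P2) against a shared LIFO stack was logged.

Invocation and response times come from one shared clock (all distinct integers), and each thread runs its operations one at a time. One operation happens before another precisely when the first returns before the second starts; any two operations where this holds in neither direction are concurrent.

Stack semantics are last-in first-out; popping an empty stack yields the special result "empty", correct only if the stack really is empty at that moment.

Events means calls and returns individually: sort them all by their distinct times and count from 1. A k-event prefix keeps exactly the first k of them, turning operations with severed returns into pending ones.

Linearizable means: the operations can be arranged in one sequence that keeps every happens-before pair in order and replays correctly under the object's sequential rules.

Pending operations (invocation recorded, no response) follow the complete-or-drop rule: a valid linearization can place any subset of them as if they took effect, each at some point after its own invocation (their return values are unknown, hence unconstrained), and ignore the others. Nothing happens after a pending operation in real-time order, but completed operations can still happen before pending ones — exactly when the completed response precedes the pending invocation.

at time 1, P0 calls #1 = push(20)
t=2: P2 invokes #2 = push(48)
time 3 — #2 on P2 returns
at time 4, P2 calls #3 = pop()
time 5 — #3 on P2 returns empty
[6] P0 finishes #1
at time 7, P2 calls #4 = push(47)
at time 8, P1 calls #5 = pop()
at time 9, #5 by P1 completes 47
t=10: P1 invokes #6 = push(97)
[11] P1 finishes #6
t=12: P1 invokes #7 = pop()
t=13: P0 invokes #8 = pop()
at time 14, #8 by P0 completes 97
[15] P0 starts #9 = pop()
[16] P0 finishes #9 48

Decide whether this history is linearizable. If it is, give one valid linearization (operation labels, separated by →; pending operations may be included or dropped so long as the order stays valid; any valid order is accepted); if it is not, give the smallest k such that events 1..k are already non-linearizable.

not linearizable — minimal violating prefix: 5 events

through event 4 a valid linearization exists; event 5 (#3 responding at time 5) ends that
the completed operations (2 total) allow one real-time order; the LIFO stack replay rejects it
every completion of the 1 pending operation (#1) was checked; none linearizes
one such order, #2, #3 (pending dropped), breaks at step 2 where #3 pop() → empty is illegal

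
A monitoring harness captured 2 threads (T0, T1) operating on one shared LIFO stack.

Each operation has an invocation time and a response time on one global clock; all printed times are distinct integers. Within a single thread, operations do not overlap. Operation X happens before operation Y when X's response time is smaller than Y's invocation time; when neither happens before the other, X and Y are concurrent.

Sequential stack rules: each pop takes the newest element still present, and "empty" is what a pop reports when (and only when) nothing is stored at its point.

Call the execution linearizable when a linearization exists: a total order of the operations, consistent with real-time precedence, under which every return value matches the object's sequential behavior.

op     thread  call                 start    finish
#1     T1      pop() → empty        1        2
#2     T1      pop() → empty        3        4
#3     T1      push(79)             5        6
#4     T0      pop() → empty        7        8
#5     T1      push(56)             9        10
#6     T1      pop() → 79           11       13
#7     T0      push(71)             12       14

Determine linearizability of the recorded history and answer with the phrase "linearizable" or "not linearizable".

events 1..7 are fine; event 8 — the response of #4 at time 8 — makes the prefix non-linearizable
the sole real-time-consistent order of 4 completed operations fails the LIFO stack replay
take #1, #2, #3, #4: step 4 already fails, because #4 pop() → empty cannot occur there

not linearizable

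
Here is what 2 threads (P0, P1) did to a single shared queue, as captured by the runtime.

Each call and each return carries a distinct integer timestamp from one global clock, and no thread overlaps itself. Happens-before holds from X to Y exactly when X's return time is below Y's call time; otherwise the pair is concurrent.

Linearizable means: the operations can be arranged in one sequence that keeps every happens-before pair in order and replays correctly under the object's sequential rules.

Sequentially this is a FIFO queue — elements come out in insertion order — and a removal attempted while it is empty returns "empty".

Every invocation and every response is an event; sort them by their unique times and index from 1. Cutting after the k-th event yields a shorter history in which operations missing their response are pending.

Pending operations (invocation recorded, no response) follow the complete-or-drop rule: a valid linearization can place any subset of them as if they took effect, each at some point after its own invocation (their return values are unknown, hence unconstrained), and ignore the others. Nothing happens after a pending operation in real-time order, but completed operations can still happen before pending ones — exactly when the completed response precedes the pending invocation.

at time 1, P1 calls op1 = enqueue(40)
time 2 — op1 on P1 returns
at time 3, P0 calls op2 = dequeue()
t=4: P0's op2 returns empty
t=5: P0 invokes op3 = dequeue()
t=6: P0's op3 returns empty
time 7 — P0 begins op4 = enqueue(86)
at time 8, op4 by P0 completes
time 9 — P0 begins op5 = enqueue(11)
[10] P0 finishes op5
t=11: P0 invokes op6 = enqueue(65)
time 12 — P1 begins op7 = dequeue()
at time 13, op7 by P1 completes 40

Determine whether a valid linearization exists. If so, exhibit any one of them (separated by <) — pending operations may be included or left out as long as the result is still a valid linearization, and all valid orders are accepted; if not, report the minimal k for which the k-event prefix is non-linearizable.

not linearizable — minimal violating prefix: 4 events

the violation lands at event 4, op2's response at time 4: events 1..3 linearize, events 1..4 do not
exhaustive check: the 2 completed queue ops admit one real-time order; illegal
e.g. op1, op2: illegal at step 2, since op2 dequeue() → empty cannot apply there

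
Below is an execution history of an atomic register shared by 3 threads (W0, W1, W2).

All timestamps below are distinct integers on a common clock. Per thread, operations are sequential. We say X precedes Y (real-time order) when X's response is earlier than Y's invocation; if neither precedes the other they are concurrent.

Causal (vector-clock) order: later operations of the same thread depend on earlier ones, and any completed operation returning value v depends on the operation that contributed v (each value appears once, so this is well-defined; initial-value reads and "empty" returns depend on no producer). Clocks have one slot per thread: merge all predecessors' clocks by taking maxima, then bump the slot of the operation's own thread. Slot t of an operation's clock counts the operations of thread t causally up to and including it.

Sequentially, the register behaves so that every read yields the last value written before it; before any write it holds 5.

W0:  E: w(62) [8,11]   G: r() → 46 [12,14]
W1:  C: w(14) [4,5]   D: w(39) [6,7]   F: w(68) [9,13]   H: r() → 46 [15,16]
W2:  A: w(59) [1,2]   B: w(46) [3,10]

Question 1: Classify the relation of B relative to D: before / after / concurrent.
B spans [3,10], D spans [6,7]
the intervals overlap in both directions

concurrent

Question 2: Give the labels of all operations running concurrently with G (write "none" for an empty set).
overlap test against G [12,14]: concurrent iff the interval meets 12..14
A [1,2]: before
B [3,10]: before
C [4,5]: before
D [6,7]: before
E [8,11]: before
F [9,13]: concurrent
H [15,16]: after

F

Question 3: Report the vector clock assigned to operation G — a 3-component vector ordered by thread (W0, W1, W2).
A (invocation 1): nothing precedes it; W2's component alone gives (0, 0, 1)
C (invocation 4): nothing precedes it; W1's component alone gives (0, 1, 0)
E (invocation 8): nothing precedes it; W0's component alone gives (1, 0, 0)
B, invoked 3, takes VC(A)=(0, 0, 1) under max, adds 1 for W2 → (0, 0, 2)
D, invoked 6, takes VC(C)=(0, 1, 0) under max, adds 1 for W1 → (0, 2, 0)
F, invoked 9, takes VC(D)=(0, 2, 0) under max, adds 1 for W1 → (0, 3, 0)
G, invoked 12, takes VC(B)=(0, 0, 2), VC(E)=(1, 0, 0) under max, adds 1 for W0 → (2, 0, 2)
H, invoked 15, takes VC(B)=(0, 0, 2), VC(F)=(0, 3, 0) under max, adds 1 for W1 → (0, 4, 2)
target: VC(G) = (2, 0, 2)

(2, 0, 2)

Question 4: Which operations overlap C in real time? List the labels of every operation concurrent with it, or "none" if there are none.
C spans [4,5]: anything still running between times 4 and 5 counts as concurrent
A [1,2]: before
B [3,10]: concurrent
D [6,7]: after
E [8,11]: after
F [9,13]: after
G [12,14]: after
H [15,16]: after

B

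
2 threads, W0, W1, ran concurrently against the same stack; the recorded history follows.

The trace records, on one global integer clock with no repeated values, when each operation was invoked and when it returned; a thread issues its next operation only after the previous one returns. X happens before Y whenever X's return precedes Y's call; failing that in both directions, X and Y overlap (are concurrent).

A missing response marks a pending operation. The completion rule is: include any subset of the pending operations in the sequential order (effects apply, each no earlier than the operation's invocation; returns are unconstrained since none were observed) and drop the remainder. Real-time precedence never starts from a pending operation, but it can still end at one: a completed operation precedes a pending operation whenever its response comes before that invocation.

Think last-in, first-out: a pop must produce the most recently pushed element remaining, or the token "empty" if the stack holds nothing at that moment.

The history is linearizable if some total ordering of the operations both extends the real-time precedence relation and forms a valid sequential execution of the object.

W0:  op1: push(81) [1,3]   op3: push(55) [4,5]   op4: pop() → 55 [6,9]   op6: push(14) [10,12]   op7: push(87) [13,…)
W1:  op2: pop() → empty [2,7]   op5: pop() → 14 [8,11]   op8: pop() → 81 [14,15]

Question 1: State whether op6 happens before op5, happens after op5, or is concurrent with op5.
Answer: concurrent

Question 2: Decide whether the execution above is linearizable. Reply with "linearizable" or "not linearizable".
one valid linearization: op2, op1, op3, op4, op6, op5, op8
after step 1 (op2 pop() → empty): stack <>
after step 2 (op1 push(81)): stack <81>
after step 3 (op3 push(55)): stack <81,55>
after step 4 (op4 pop() → 55): stack <81>
after step 5 (op6 push(14)): stack <81,14>
after step 6 (op5 pop() → 14): stack <81>
after step 7 (op8 pop() → 81): stack <>

linearizable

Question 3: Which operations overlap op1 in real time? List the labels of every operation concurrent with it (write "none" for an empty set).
Answer: op2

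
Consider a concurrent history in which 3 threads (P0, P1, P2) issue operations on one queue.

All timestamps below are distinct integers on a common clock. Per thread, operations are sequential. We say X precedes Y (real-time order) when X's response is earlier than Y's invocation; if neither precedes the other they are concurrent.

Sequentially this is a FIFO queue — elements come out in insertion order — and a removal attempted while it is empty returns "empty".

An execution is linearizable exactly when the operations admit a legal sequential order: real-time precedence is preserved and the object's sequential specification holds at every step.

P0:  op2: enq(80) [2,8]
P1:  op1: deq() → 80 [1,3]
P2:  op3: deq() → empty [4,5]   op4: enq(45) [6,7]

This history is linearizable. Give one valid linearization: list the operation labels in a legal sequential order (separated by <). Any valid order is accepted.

1. op2 enq(80), leaving queue <80>
2. op1 deq() → 80, leaving queue <>
3. op3 deq() → empty, leaving queue <>
4. op4 enq(45), leaving queue <45>

op2 < op1 < op3 < op4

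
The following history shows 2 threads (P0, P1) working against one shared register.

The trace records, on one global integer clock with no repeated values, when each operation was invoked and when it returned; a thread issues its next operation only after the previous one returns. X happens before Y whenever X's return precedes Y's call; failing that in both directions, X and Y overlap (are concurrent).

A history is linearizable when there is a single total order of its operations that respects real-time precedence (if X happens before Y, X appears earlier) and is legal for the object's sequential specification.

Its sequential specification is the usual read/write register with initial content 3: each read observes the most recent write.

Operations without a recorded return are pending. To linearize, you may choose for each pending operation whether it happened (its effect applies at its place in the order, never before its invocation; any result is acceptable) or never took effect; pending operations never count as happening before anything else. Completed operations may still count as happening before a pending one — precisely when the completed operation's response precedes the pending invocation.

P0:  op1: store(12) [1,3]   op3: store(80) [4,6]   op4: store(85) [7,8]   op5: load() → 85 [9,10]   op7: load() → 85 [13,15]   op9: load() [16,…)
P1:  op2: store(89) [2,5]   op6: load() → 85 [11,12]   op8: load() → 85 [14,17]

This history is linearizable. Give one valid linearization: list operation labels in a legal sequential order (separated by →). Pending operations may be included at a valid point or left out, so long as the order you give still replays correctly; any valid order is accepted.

op1 → op2 → op3 → op4 → op5 → op6 → op7 → op8

after step 1 (op1 store(12)): value 12
after step 2 (op2 store(89)): value 89
after step 3 (op3 store(80)): value 80
after step 4 (op4 store(85)): value 85
after step 5 (op5 load() → 85): value 85
after step 6 (op6 load() → 85): value 85
after step 7 (op7 load() → 85): value 85
after step 8 (op8 load() → 85): value 85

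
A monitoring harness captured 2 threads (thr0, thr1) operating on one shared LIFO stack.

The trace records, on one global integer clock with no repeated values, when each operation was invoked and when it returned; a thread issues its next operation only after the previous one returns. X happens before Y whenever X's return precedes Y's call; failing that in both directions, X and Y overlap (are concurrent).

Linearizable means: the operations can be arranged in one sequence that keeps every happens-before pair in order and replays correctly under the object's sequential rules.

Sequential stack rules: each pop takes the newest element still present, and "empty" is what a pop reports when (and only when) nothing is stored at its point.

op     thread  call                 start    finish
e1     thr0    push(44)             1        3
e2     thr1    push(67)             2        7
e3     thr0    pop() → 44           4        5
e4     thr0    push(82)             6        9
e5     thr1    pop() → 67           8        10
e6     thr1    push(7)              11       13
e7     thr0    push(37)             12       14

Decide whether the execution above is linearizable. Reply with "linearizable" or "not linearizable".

linearizable

one valid linearization: e1, e3, e2, e5, e4, e6, e7
step 1: e1 push(44) — stack <44>
step 2: e3 pop() → 44 — stack <>
step 3: e2 push(67) — stack <67>
step 4: e5 pop() → 67 — stack <>
step 5: e4 push(82) — stack <82>
step 6: e6 push(7) — stack <82,7>
step 7: e7 push(37) — stack <82,7,37>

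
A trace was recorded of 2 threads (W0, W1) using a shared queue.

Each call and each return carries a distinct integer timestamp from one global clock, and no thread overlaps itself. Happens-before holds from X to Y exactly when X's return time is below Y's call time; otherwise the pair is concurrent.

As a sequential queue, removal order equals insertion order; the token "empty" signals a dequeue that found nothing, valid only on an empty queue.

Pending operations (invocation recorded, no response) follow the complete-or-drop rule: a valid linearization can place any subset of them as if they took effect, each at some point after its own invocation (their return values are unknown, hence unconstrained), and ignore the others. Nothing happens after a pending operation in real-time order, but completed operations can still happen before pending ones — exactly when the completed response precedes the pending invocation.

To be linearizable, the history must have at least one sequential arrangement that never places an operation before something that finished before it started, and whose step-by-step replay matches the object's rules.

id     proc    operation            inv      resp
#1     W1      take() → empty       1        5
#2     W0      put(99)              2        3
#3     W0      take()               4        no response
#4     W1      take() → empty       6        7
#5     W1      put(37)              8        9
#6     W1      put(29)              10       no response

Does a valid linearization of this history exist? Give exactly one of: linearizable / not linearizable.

linearizable

witness order: #1, #2, #3, #4, #5
step 1: #1 take() → empty — queue <>
step 2: #2 put(99) — queue <99>
step 3: #3 take() (pending, included) — queue <>
step 4: #4 take() → empty — queue <>
step 5: #5 put(37) — queue <37>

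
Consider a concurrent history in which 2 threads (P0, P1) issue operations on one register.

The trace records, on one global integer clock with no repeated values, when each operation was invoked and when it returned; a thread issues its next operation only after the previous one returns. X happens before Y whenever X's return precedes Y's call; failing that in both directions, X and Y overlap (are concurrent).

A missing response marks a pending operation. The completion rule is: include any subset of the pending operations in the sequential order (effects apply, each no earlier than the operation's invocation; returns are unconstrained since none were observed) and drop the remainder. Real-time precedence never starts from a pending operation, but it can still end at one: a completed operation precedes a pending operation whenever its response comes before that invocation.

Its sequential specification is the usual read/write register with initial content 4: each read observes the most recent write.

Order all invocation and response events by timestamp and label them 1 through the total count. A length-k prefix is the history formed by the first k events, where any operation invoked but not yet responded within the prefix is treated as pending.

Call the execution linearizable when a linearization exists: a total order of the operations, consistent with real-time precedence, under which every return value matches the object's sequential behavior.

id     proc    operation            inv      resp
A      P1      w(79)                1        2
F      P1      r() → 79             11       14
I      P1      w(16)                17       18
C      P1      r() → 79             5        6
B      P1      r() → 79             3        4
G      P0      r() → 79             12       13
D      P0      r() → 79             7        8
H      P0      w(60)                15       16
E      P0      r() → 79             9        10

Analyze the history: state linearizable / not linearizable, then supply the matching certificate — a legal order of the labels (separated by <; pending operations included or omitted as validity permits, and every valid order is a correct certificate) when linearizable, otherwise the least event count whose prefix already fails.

linearizable — witness: A < B < C < D < E < F < G < H < I

step 1: A w(79) — value 79
step 2: B r() → 79 — value 79
step 3: C r() → 79 — value 79
step 4: D r() → 79 — value 79
step 5: E r() → 79 — value 79
step 6: F r() → 79 — value 79
step 7: G r() → 79 — value 79
step 8: H w(60) — value 60
step 9: I w(16) — value 16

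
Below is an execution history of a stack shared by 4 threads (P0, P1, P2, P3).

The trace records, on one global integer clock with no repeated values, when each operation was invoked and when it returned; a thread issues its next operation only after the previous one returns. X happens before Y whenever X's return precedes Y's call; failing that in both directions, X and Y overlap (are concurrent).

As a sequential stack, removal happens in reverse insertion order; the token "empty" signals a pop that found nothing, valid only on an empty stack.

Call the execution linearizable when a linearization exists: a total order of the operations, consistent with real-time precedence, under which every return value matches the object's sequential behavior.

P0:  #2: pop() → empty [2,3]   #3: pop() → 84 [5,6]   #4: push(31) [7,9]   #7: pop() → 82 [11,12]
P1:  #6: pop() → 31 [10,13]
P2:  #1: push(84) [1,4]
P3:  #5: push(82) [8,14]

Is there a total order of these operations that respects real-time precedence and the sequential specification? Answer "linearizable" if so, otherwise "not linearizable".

a witness: #2, #1, #3, #4, #5, #7, #6
1. #2 pop() → empty, leaving stack <>
2. #1 push(84), leaving stack <84>
3. #3 pop() → 84, leaving stack <>
4. #4 push(31), leaving stack <31>
5. #5 push(82), leaving stack <31,82>
6. #7 pop() → 82, leaving stack <31>
7. #6 pop() → 31, leaving stack <>

linearizable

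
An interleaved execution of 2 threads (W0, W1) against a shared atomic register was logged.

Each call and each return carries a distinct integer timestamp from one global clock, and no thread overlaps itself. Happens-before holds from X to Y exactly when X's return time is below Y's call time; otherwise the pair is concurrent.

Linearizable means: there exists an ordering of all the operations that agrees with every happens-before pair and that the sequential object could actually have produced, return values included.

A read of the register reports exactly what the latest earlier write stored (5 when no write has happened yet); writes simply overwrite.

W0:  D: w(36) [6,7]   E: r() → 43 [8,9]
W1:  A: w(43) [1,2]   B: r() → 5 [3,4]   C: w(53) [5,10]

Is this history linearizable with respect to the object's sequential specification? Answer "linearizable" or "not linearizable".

already the first 4 events (up to B's response at time 4) admit no linearization; the first 3 still do
exactly one order of the 2 completed ops respects real time; the atomic register replay fails
e.g. A, B: illegal at step 2, since B r() → 5 cannot apply there

not linearizable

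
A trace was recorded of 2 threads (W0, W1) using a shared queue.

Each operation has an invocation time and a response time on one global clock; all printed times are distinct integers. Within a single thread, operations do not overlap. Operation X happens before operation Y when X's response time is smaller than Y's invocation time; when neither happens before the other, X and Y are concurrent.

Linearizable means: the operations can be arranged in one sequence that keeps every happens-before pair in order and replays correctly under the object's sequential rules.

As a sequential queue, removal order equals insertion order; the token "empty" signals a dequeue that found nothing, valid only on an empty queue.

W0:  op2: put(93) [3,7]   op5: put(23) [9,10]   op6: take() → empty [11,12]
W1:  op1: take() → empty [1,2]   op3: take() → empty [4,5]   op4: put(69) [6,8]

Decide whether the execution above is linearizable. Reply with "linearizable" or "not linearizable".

not linearizable

the violation lands at event 12, op6's response at time 12: events 1..11 linearize, events 1..12 do not
6 completed operations, 3 real-time-consistent orders — every queue replay fails
sample order op1, op2, op3, op4, op5, op6 stalls at step 3 — op3 take() → empty has no legal effect
sample order op1, op3, op2, op4, op5, op6 stalls at step 6 — op6 take() → empty has no legal effect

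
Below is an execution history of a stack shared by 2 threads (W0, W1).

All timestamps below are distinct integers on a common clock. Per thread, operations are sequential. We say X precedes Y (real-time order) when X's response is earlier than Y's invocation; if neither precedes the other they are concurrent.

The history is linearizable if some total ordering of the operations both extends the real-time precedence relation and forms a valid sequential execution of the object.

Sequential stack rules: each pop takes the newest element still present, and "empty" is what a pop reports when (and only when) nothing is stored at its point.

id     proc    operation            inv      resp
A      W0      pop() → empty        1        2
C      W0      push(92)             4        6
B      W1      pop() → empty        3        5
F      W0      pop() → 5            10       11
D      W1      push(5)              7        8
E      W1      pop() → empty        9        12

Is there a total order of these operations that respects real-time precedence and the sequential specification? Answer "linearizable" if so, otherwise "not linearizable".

prefix check: 1..11 passes, 1..12 fails once E's time-12 response joins
every one of the 4 real-time-consistent orders over 6 completed stack ops fails the sequential spec
for example A, B, C, D, E, F fails at step 5: E pop() → empty is not legal there
for example A, B, C, D, F, E fails at step 6: E pop() → empty is not legal there

not linearizable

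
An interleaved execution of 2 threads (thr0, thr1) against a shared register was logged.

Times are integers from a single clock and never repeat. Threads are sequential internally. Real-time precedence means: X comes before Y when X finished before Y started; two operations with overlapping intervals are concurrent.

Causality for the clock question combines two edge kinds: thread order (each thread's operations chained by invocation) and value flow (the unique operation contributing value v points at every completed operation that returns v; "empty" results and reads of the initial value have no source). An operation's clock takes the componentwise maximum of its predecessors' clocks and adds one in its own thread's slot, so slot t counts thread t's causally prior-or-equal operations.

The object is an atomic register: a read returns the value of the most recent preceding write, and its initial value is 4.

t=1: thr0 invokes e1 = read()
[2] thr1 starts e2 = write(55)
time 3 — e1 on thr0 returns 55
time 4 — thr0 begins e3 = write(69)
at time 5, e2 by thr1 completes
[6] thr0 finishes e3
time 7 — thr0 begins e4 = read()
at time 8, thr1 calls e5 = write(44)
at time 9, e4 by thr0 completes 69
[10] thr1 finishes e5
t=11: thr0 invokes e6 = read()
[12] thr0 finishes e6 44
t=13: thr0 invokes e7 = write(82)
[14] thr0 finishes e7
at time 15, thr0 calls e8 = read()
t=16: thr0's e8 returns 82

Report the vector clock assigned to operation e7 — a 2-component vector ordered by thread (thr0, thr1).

e2, invoked 2, has no incoming edges; only thr1's bump applies → (0, 1)
invoked at 8, e5 merges VC(e2)=(0, 1) and bumps thr1's slot → (0, 2)
invoked at 1, e1 merges VC(e2)=(0, 1) and bumps thr0's slot → (1, 1)
invoked at 4, e3 merges VC(e1)=(1, 1) and bumps thr0's slot → (2, 1)
invoked at 7, e4 merges VC(e3)=(2, 1) and bumps thr0's slot → (3, 1)
invoked at 11, e6 merges VC(e4)=(3, 1), VC(e5)=(0, 2) and bumps thr0's slot → (4, 2)
invoked at 13, e7 merges VC(e6)=(4, 2) and bumps thr0's slot → (5, 2)
invoked at 15, e8 merges VC(e7)=(5, 2) and bumps thr0's slot → (6, 2)
target: VC(e7) = (5, 2)

(5, 2)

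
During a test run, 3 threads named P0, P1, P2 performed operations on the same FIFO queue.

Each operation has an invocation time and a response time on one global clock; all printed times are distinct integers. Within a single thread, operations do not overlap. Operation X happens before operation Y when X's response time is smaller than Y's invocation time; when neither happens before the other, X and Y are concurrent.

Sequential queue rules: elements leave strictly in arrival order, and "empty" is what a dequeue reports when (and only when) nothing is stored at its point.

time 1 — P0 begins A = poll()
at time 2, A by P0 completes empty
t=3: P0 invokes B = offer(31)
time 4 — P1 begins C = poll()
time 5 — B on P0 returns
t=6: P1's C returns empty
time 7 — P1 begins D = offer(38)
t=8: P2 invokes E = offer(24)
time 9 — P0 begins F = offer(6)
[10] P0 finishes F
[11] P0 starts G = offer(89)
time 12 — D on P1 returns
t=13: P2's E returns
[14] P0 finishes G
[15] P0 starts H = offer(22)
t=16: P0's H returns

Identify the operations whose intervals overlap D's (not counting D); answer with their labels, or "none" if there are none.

concurrent with D ([7,12]): every op whose interval crosses 7..12
A [1,2]: before
B [3,5]: before
C [4,6]: before
E [8,13]: concurrent
F [9,10]: concurrent
G [11,14]: concurrent
H [15,16]: after

E, F, G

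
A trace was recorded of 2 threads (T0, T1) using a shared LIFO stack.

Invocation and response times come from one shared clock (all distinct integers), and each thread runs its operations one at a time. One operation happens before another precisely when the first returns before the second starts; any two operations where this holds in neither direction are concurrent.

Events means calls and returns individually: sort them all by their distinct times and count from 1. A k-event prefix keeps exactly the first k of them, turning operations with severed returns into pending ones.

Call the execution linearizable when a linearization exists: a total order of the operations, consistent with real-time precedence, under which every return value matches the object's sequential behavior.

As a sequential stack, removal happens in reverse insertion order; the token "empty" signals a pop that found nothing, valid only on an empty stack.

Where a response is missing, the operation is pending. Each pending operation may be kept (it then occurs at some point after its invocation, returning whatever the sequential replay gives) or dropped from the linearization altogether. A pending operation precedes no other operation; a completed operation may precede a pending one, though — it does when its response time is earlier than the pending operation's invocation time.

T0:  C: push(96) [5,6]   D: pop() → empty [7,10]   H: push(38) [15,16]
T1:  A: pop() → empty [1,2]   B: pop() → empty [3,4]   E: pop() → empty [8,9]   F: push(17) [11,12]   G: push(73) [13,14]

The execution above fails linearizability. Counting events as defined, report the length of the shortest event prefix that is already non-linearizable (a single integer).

10

events 1..9 are linearizable; a witness order is A, B, C, D, E:
1. A pop() → empty, leaving stack <>
2. B pop() → empty, leaving stack <>
3. C push(96), leaving stack <96>
4. D pop() (pending, included), leaving stack <>
5. E pop() → empty, leaving stack <>
with event 10 included (D responding at time 10), all real-time-consistent orders fail
for example A, B, C, D, E fails at step 4: D pop() → empty is not legal there
for example A, B, C, E, D fails at step 4: E pop() → empty is not legal there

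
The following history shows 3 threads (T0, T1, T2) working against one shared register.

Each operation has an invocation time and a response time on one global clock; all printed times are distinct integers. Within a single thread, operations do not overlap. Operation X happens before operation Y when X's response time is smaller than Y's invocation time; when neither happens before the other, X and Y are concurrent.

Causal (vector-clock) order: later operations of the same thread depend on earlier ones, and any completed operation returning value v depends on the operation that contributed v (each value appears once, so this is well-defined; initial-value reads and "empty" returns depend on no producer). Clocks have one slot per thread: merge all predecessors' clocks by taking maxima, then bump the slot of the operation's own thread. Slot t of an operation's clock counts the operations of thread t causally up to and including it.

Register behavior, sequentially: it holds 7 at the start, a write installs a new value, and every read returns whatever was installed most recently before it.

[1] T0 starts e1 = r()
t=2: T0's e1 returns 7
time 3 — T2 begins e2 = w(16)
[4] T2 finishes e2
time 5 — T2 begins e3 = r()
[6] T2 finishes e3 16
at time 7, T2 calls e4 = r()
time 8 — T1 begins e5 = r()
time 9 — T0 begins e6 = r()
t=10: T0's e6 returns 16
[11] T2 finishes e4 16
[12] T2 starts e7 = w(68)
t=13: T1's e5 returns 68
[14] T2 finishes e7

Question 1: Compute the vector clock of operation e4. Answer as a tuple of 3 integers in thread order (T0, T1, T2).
e2, invoked 3, has no incoming edges; only T2's bump applies → (0, 0, 1)
e1, invoked 1, has no incoming edges; only T0's bump applies → (1, 0, 0)
e3, invoked 5, takes VC(e2)=(0, 0, 1) under max, adds 1 for T2 → (0, 0, 2)
e4, invoked 7, takes VC(e2)=(0, 0, 1), VC(e3)=(0, 0, 2) under max, adds 1 for T2 → (0, 0, 3)
e6, invoked 9, takes VC(e1)=(1, 0, 0), VC(e2)=(0, 0, 1) under max, adds 1 for T0 → (2, 0, 1)
e7, invoked 12, takes VC(e4)=(0, 0, 3) under max, adds 1 for T2 → (0, 0, 4)
e5, invoked 8, takes VC(e7)=(0, 0, 4) under max, adds 1 for T1 → (0, 1, 4)
target: VC(e4) = (0, 0, 3)

(0, 0, 3)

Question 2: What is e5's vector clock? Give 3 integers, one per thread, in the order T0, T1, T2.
invoked at 3, e2 has no predecessors; its own T2 bump gives (0, 0, 1)
invoked at 1, e1 has no predecessors; its own T0 bump gives (1, 0, 0)
invoked at 5, e3 merges VC(e2)=(0, 0, 1) and bumps T2's slot → (0, 0, 2)
invoked at 7, e4 merges VC(e2)=(0, 0, 1), VC(e3)=(0, 0, 2) and bumps T2's slot → (0, 0, 3)
invoked at 9, e6 merges VC(e1)=(1, 0, 0), VC(e2)=(0, 0, 1) and bumps T0's slot → (2, 0, 1)
invoked at 12, e7 merges VC(e4)=(0, 0, 3) and bumps T2's slot → (0, 0, 4)
invoked at 8, e5 merges VC(e7)=(0, 0, 4) and bumps T1's slot → (0, 1, 4)
target: VC(e5) = (0, 1, 4)

(0, 1, 4)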